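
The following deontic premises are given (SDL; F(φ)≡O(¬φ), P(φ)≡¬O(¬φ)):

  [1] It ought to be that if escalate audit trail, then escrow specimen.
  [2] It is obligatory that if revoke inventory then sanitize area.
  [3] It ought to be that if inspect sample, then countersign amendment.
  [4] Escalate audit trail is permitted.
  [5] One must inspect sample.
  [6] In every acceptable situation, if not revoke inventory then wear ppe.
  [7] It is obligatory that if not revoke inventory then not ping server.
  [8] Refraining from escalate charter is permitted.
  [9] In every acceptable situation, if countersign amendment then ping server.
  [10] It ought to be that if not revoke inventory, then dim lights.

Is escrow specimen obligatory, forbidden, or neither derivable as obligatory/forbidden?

Neither

Premise 1 is O(escalate_audit_trail → escrow_specimen), but O(escalate_audit_trail) is not derivable from the premises (the permission P(escalate_audit_trail) asserts only ¬O(¬escalate_audit_trail), not O(escalate_audit_trail)), so it does not yield O(escrow_specimen).
No premise or chain of K-axiom applications forces O(escrow_specimen), and none forces O(¬escrow_specimen). So escrow_specimen is neither obligatory nor forbidden under these norms.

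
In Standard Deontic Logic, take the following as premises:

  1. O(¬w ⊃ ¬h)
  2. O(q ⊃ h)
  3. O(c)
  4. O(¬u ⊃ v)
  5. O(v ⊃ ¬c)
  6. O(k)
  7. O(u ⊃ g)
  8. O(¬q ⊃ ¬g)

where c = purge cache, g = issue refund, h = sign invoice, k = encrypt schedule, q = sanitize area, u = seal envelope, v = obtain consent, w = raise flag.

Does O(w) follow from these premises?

From premise 3 we have O(c).
Premise 5, O(v ⊃ ¬c), contraposes to O(c ⊃ ¬v); with O(c) we get O(¬v).
The contrapositive of premise 4 (O(¬u ⊃ v)) is O(¬v ⊃ u), and O(¬v) is already established, so O(u).
With premise 7, O(u ⊃ g), the K-axiom yields O(g).
The contrapositive of premise 8 (O(¬q ⊃ ¬g)) is O(g ⊃ q), and O(g) is already established, so O(q).
Premise 2 is O(q ⊃ h); since O(q), deontic closure gives O(h).
Premise 1, O(¬w ⊃ ¬h), contraposes to O(h ⊃ w); with O(h) we get O(w).
Premise 6 does not contribute to this derivation.
So O(w) follows.

Yes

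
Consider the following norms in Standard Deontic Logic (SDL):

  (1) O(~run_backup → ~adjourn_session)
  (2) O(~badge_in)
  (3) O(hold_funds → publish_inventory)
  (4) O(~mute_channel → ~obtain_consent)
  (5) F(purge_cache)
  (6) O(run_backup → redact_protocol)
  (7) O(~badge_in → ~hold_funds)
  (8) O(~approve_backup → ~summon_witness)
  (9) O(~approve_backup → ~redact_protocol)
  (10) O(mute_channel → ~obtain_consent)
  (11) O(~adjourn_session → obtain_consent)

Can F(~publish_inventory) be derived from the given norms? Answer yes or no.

Premise 3 is O(hold_funds → publish_inventory), but O(hold_funds) is not derivable from the premises, so it does not yield O(publish_inventory).
No other premise forces O(publish_inventory). An ideal world satisfying every premise can still have ~publish_inventory true, so F(~publish_inventory) is not derivable.

No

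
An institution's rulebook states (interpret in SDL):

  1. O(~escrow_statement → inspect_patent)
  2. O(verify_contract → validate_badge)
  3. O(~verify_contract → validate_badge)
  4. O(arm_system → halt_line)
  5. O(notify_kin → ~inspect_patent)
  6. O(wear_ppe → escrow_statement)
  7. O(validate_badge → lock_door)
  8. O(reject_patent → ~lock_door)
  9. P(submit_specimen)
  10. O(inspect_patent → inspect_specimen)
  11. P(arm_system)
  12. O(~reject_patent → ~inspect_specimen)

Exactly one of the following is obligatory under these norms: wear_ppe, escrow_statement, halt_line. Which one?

escrow_statement

Premises 3 and 2 are O(~verify_contract → validate_badge) and O(verify_contract → validate_badge); every ideal world satisfies ~verify_contract or verify_contract, so in either case validate_badge holds — hence O(validate_badge).
From O(validate_badge) and premise 7, O(validate_badge → lock_door), we obtain O(lock_door).
Premise 8, O(reject_patent → ~lock_door), contraposes to O(lock_door → ~reject_patent); with O(lock_door) we get O(~reject_patent).
With premise 12, O(~reject_patent → ~inspect_specimen), the K-axiom yields O(~inspect_specimen).
Premise 10 is O(inspect_patent → inspect_specimen); contrapositively O(~inspect_specimen → ~inspect_patent). Since O(~inspect_specimen) holds, K gives O(~inspect_patent).
The contrapositive of premise 1 (O(~escrow_statement → inspect_patent)) is O(~inspect_patent → escrow_statement), and O(~inspect_patent) is already established, so O(escrow_statement).
So O(escrow_statement) holds — escrow_statement is obligatory. None of the other listed options is made obligatory by any chain of premises.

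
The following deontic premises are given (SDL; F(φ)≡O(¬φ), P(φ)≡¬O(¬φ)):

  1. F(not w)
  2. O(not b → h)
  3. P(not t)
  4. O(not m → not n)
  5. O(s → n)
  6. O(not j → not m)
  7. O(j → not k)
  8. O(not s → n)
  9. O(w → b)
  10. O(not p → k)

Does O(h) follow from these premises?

Premise 2 is O(not b → h), but O(not b) is not derivable from the premises, so it does not yield O(h).
No other premise forces O(h). An ideal world satisfying every premise can still have h false, so O(h) is not derivable.

No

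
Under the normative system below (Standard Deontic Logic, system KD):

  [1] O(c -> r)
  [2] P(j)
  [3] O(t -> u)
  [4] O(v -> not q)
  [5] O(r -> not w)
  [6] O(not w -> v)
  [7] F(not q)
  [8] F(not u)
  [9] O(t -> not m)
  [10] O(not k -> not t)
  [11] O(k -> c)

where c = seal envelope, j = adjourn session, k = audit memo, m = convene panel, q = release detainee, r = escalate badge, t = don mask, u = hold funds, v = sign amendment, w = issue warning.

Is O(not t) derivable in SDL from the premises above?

Premise 7, F(not q), is equivalent to O(q).
The contrapositive of premise 4 (O(v -> not q)) is O(q -> not v), and O(q) is already established, so O(not v).
Premise 6 is O(not w -> v); contrapositively O(not v -> w). Since O(not v) holds, K gives O(w).
Premise 5 is O(r -> not w); contrapositively O(w -> not r). Since O(w) holds, K gives O(not r).
Premise 1, O(c -> r), contraposes to O(not r -> not c); with O(not r) we get O(not c).
Premise 11 is O(k -> c); contrapositively O(not c -> not k). Since O(not c) holds, K gives O(not k).
With premise 10, O(not k -> not t), the K-axiom yields O(not t).
Premises 2, 3, 8, 9 do not contribute to this derivation.
So O(not t) follows.

Yes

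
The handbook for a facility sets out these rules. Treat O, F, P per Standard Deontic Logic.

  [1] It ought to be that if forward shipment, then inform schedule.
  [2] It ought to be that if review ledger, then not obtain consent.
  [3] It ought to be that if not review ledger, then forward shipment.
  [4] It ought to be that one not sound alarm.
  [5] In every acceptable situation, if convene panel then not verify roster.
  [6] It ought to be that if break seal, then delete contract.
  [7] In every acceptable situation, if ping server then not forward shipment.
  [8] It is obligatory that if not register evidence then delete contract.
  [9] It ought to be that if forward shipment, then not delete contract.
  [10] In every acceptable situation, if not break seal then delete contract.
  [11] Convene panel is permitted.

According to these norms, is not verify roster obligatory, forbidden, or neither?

Premise 5 is O(convene_panel → ¬verify_roster), but O(convene_panel) is not derivable from the premises (the permission P(convene_panel) asserts only ¬O(¬convene_panel), not O(convene_panel)), so it does not yield O(¬verify_roster).
No premise or chain of K-axiom applications forces O(¬verify_roster), and none forces O(verify_roster). So ¬verify_roster is neither obligatory nor forbidden under these norms.

Neither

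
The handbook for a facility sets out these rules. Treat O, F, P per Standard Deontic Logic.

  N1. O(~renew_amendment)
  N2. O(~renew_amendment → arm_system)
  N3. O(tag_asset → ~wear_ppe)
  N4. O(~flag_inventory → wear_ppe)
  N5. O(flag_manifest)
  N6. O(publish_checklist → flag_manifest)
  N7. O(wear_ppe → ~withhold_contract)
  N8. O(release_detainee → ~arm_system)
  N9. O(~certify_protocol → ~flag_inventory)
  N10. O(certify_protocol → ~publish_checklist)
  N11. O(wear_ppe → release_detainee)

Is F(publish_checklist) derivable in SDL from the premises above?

From premise 1 we have O(~renew_amendment).
From O(~renew_amendment) and premise 2, O(~renew_amendment → arm_system), we obtain O(arm_system).
Premise 8 is O(release_detainee → ~arm_system); contrapositively O(arm_system → ~release_detainee). Since O(arm_system) holds, K gives O(~release_detainee).
Premise 11 is O(wear_ppe → release_detainee); contrapositively O(~release_detainee → ~wear_ppe). Since O(~release_detainee) holds, K gives O(~wear_ppe).
Premise 4, O(~flag_inventory → wear_ppe), contraposes to O(~wear_ppe → flag_inventory); with O(~wear_ppe) we get O(flag_inventory).
The contrapositive of premise 9 (O(~certify_protocol → ~flag_inventory)) is O(flag_inventory → certify_protocol), and O(flag_inventory) is already established, so O(certify_protocol).
Applying K to premise 10 (O(certify_protocol → ~publish_checklist)) and O(certify_protocol) yields O(~publish_checklist).
Premises 3, 5, 6, 7 do not contribute to this derivation.
So O(~publish_checklist) holds, i.e. F(publish_checklist). The claim follows.

Yes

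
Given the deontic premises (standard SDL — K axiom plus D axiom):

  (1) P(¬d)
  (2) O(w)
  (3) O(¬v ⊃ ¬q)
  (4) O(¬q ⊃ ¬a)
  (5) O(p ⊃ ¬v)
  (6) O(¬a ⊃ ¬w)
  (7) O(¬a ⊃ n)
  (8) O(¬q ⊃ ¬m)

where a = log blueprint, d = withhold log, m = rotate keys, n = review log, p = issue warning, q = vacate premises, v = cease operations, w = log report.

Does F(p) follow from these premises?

Yes

From premise 2 we have O(w).
The contrapositive of premise 6 (O(¬a ⊃ ¬w)) is O(w ⊃ a), and O(w) is already established, so O(a).
The contrapositive of premise 4 (O(¬q ⊃ ¬a)) is O(a ⊃ q), and O(a) is already established, so O(q).
The contrapositive of premise 3 (O(¬v ⊃ ¬q)) is O(q ⊃ v), and O(q) is already established, so O(v).
Premise 5, O(p ⊃ ¬v), contraposes to O(v ⊃ ¬p); with O(v) we get O(¬p).
Premises 1, 7, 8 do not contribute to this derivation.
So O(¬p) holds, i.e. F(p). The claim follows.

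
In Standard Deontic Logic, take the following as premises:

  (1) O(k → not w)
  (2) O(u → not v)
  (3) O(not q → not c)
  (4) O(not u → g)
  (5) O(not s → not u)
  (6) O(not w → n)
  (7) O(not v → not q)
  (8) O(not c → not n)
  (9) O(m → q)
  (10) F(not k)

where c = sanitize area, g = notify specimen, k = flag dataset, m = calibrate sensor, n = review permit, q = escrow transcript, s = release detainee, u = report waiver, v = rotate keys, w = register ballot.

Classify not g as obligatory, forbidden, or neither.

Forbidden

F(not k) at premise 10 means O(k).
Applying K to premise 1 (O(k → not w)) and O(k) yields O(not w).
With premise 6, O(not w → n), the K-axiom yields O(n).
Premise 8 is O(not c → not n); contrapositively O(n → c). Since O(n) holds, K gives O(c).
Premise 3, O(not q → not c), contraposes to O(c → q); with O(c) we get O(q).
Premise 7 is O(not v → not q); contrapositively O(q → v). Since O(q) holds, K gives O(v).
The contrapositive of premise 2 (O(u → not v)) is O(v → not u), and O(v) is already established, so O(not u).
With premise 4, O(not u → g), the K-axiom yields O(g).
Premises 5, 9 do not contribute to this derivation.
Thus O(g), which is F(not g): not g is forbidden.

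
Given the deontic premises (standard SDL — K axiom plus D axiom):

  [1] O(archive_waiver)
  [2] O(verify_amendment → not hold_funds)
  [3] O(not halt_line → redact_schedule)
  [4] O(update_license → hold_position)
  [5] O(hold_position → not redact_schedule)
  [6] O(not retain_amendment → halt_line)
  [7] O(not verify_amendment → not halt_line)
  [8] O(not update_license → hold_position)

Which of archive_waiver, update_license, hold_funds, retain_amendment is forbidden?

Premises 8 and 4 are O(not update_license → hold_position) and O(update_license → hold_position); every ideal world satisfies not update_license or update_license, so in either case hold_position holds — hence O(hold_position).
With premise 5, O(hold_position → not redact_schedule), the K-axiom yields O(not redact_schedule).
Premise 3 is O(not halt_line → redact_schedule); contrapositively O(not redact_schedule → halt_line). Since O(not redact_schedule) holds, K gives O(halt_line).
The contrapositive of premise 7 (O(not verify_amendment → not halt_line)) is O(halt_line → verify_amendment), and O(halt_line) is already established, so O(verify_amendment).
With premise 2, O(verify_amendment → not hold_funds), the K-axiom yields O(not hold_funds).
So O(not hold_funds) holds, i.e. hold_funds is forbidden. None of the other listed options is forbidden under the premises.

hold_funds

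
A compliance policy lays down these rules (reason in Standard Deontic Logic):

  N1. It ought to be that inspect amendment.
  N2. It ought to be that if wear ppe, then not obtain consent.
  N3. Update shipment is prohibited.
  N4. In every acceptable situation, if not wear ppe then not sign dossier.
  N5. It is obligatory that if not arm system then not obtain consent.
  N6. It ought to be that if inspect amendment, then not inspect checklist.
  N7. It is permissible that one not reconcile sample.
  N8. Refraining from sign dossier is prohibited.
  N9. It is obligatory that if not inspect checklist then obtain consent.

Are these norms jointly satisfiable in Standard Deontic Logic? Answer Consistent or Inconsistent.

Inconsistent

Premise 8, F(¬sign_dossier), is equivalent to O(sign_dossier).
Premise 4 is O(¬wear_ppe → ¬sign_dossier); contrapositively O(sign_dossier → wear_ppe). Since O(sign_dossier) holds, K gives O(wear_ppe).
From O(wear_ppe) and premise 2, O(wear_ppe → ¬obtain_consent), we obtain O(¬obtain_consent).
The contrapositive of premise 9 (O(¬inspect_checklist → obtain_consent)) is O(¬obtain_consent → inspect_checklist), and O(¬obtain_consent) is already established, so O(inspect_checklist).
Premise 6 is O(inspect_amendment → ¬inspect_checklist); contrapositively O(inspect_checklist → ¬inspect_amendment). Since O(inspect_checklist) holds, K gives O(¬inspect_amendment).
Yet premise 1 states O(inspect_amendment).
We now have both O(¬inspect_amendment) and O(inspect_amendment) — inspect_amendment is simultaneously obligatory and forbidden, violating the D-axiom.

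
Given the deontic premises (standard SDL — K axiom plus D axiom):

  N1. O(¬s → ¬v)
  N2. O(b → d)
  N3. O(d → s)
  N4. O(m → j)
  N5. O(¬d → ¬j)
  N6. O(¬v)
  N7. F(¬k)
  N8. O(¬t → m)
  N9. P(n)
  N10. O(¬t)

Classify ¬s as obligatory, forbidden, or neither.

Forbidden

From premise 10 we have O(¬t).
From O(¬t) and premise 8, O(¬t → m), we obtain O(m).
Applying K to premise 4 (O(m → j)) and O(m) yields O(j).
Premise 5 is O(¬d → ¬j); contrapositively O(j → d). Since O(j) holds, K gives O(d).
Applying K to premise 3 (O(d → s)) and O(d) yields O(s).
Premises 1, 2, 6, 7, 9 do not contribute to this derivation.
Thus O(s), which is F(¬s): ¬s is forbidden.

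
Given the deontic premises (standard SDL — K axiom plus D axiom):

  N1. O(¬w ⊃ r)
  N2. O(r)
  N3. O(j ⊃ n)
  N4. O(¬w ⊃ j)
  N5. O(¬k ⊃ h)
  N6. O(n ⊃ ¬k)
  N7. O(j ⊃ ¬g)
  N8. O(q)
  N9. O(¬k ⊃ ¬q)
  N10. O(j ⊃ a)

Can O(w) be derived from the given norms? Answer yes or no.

Yes

Premise 8 gives O(q).
Premise 9 is O(¬k ⊃ ¬q); contrapositively O(q ⊃ k). Since O(q) holds, K gives O(k).
Premise 6 is O(n ⊃ ¬k); contrapositively O(k ⊃ ¬n). Since O(k) holds, K gives O(¬n).
Premise 3 is O(j ⊃ n); contrapositively O(¬n ⊃ ¬j). Since O(¬n) holds, K gives O(¬j).
The contrapositive of premise 4 (O(¬w ⊃ j)) is O(¬j ⊃ w), and O(¬j) is already established, so O(w).
Premises 1, 2, 5, 7, 10 do not contribute to this derivation.
So O(w) follows.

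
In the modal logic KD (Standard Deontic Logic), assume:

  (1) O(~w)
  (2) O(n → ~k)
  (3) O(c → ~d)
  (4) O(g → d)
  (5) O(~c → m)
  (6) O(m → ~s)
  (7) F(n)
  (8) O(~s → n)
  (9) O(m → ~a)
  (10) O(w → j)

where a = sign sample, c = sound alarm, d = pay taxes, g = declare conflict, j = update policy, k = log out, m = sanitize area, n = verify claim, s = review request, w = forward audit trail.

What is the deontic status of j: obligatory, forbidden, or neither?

Premise 10 is O(w → j), but O(w) is not derivable from the premises, so it does not yield O(j).
No premise or chain of K-axiom applications forces O(j), and none forces O(~j). So j is neither obligatory nor forbidden under these norms.

Neither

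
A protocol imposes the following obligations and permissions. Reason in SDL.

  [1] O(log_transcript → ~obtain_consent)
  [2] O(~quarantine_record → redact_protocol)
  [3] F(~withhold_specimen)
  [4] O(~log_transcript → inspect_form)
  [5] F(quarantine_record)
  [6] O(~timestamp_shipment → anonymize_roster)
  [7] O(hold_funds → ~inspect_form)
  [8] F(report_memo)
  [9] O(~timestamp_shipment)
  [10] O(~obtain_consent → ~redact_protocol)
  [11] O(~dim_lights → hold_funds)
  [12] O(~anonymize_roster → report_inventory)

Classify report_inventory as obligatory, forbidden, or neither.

Neither

Premise 12 is O(~anonymize_roster → report_inventory), but O(~anonymize_roster) is not derivable from the premises, so it does not yield O(report_inventory).
No premise or chain of K-axiom applications forces O(report_inventory), and none forces O(~report_inventory). So report_inventory is neither obligatory nor forbidden under these norms.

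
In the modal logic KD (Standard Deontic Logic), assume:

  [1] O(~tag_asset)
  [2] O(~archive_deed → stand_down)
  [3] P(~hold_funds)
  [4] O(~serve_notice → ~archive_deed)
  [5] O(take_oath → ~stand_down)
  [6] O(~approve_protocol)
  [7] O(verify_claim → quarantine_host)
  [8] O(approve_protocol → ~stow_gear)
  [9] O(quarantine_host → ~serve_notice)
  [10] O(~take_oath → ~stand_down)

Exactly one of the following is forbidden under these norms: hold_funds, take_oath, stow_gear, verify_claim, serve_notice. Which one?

Premises 10 and 5 are O(~take_oath → ~stand_down) and O(take_oath → ~stand_down); every ideal world satisfies ~take_oath or take_oath, so in either case ~stand_down holds — hence O(~stand_down).
The contrapositive of premise 2 (O(~archive_deed → stand_down)) is O(~stand_down → archive_deed), and O(~stand_down) is already established, so O(archive_deed).
Premise 4, O(~serve_notice → ~archive_deed), contraposes to O(archive_deed → serve_notice); with O(archive_deed) we get O(serve_notice).
The contrapositive of premise 9 (O(quarantine_host → ~serve_notice)) is O(serve_notice → ~quarantine_host), and O(serve_notice) is already established, so O(~quarantine_host).
The contrapositive of premise 7 (O(verify_claim → quarantine_host)) is O(~quarantine_host → ~verify_claim), and O(~quarantine_host) is already established, so O(~verify_claim).
So O(~verify_claim) holds, i.e. verify_claim is forbidden. None of the other listed options is forbidden under the premises.

verify_claim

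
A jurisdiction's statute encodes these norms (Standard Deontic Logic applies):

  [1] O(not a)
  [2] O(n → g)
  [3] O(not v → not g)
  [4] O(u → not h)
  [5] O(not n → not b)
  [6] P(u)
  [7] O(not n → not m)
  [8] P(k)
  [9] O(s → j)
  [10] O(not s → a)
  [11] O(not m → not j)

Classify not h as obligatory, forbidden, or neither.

Neither

Premise 4 is O(u → not h), but O(u) is not derivable from the premises (the permission P(u) asserts only not O(not u), not O(u)), so it does not yield O(not h).
No premise or chain of K-axiom applications forces O(not h), and none forces O(h). So not h is neither obligatory nor forbidden under these norms.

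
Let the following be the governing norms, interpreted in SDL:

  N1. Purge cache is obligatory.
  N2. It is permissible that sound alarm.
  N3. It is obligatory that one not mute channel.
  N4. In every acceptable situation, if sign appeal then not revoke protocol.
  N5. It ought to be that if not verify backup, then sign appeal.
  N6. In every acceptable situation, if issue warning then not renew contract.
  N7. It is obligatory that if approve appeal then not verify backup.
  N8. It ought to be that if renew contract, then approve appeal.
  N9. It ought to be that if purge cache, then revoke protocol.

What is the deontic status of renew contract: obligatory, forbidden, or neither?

Forbidden

Premise 1 gives O(purge_cache).
With premise 9, O(purge_cache → revoke_protocol), the K-axiom yields O(revoke_protocol).
Premise 4, O(sign_appeal → ¬revoke_protocol), contraposes to O(revoke_protocol → ¬sign_appeal); with O(revoke_protocol) we get O(¬sign_appeal).
Premise 5, O(¬verify_backup → sign_appeal), contraposes to O(¬sign_appeal → verify_backup); with O(¬sign_appeal) we get O(verify_backup).
Premise 7 is O(approve_appeal → ¬verify_backup); contrapositively O(verify_backup → ¬approve_appeal). Since O(verify_backup) holds, K gives O(¬approve_appeal).
Premise 8 is O(renew_contract → approve_appeal); contrapositively O(¬approve_appeal → ¬renew_contract). Since O(¬approve_appeal) holds, K gives O(¬renew_contract).
Premises 2, 3, 6 do not contribute to this derivation.
Thus O(¬renew_contract), which is F(renew_contract): renew_contract is forbidden.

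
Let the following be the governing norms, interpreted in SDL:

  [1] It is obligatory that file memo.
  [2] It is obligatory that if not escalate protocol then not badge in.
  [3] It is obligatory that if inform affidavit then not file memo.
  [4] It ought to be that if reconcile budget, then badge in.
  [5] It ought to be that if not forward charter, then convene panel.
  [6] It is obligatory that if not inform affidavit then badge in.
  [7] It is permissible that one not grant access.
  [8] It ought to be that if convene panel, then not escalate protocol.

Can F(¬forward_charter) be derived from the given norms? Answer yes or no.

Yes

From premise 1 we have O(file_memo).
Premise 3 is O(inform_affidavit → ¬file_memo); contrapositively O(file_memo → ¬inform_affidavit). Since O(file_memo) holds, K gives O(¬inform_affidavit).
Premise 6 is O(¬inform_affidavit → badge_in); since O(¬inform_affidavit), deontic closure gives O(badge_in).
The contrapositive of premise 2 (O(¬escalate_protocol → ¬badge_in)) is O(badge_in → escalate_protocol), and O(badge_in) is already established, so O(escalate_protocol).
Premise 8, O(convene_panel → ¬escalate_protocol), contraposes to O(escalate_protocol → ¬convene_panel); with O(escalate_protocol) we get O(¬convene_panel).
The contrapositive of premise 5 (O(¬forward_charter → convene_panel)) is O(¬convene_panel → forward_charter), and O(¬convene_panel) is already established, so O(forward_charter).
Premises 4, 7 do not contribute to this derivation.
So O(forward_charter) holds, i.e. F(¬forward_charter). The claim follows.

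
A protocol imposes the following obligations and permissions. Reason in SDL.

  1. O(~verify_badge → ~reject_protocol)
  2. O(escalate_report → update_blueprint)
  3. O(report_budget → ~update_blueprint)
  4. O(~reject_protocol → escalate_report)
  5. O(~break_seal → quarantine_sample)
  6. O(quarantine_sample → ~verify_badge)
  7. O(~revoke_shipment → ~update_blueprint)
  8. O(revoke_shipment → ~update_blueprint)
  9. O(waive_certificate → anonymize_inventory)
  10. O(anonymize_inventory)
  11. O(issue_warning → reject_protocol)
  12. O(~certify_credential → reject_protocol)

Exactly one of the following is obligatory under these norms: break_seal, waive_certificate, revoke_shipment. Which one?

Premises 7 and 8 cover both cases: O(~revoke_shipment → ~update_blueprint) and O(revoke_shipment → ~update_blueprint). Since ~revoke_shipment ∨ revoke_shipment is a tautology, O(~update_blueprint) follows.
Premise 2, O(escalate_report → update_blueprint), contraposes to O(~update_blueprint → ~escalate_report); with O(~update_blueprint) we get O(~escalate_report).
Premise 4, O(~reject_protocol → escalate_report), contraposes to O(~escalate_report → reject_protocol); with O(~escalate_report) we get O(reject_protocol).
The contrapositive of premise 1 (O(~verify_badge → ~reject_protocol)) is O(reject_protocol → verify_badge), and O(reject_protocol) is already established, so O(verify_badge).
Premise 6, O(quarantine_sample → ~verify_badge), contraposes to O(verify_badge → ~quarantine_sample); with O(verify_badge) we get O(~quarantine_sample).
Premise 5, O(~break_seal → quarantine_sample), contraposes to O(~quarantine_sample → break_seal); with O(~quarantine_sample) we get O(break_seal).
So O(break_seal) holds — break_seal is obligatory. None of the other listed options is made obligatory by any chain of premises.

break_seal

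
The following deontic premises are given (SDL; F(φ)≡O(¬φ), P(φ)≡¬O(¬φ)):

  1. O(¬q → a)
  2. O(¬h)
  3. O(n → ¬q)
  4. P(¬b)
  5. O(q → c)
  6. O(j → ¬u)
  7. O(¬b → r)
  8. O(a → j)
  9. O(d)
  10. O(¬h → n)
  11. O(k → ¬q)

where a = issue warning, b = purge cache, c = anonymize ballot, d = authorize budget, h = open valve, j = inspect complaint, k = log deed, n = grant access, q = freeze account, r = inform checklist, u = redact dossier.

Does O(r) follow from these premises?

No

Premise 7 is O(¬b → r), but O(¬b) is not derivable from the premises (the permission P(¬b) asserts only ¬O(b), not O(¬b)), so it does not yield O(r).
No other premise forces O(r). An ideal world satisfying every premise can still have r false, so O(r) is not derivable.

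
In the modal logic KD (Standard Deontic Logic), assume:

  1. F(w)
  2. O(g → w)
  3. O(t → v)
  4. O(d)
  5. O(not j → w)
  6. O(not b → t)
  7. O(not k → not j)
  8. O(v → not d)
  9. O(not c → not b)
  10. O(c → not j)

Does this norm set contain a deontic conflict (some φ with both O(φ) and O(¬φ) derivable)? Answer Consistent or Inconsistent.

Inconsistent

From premise 4 we have O(d).
Premise 8 is O(v → not d); contrapositively O(d → not v). Since O(d) holds, K gives O(not v).
Premise 3 is O(t → v); contrapositively O(not v → not t). Since O(not v) holds, K gives O(not t).
The contrapositive of premise 6 (O(not b → t)) is O(not t → b), and O(not t) is already established, so O(b).
The contrapositive of premise 9 (O(not c → not b)) is O(b → c), and O(b) is already established, so O(c).
From O(c) and premise 10, O(c → not j), we obtain O(not j).
Premise 5 is O(not j → w); since O(not j), deontic closure gives O(w).
But premise 1, F(w), means O(not w).
We now have both O(w) and O(not w) — w is simultaneously obligatory and forbidden, violating the D-axiom.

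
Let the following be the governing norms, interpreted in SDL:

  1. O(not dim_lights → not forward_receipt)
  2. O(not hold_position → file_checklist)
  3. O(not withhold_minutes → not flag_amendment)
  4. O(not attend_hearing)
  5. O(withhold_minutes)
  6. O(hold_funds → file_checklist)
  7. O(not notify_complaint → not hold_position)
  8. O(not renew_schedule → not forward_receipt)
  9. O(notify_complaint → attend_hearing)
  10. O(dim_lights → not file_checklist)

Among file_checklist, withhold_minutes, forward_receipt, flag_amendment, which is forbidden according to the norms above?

From premise 4 we have O(not attend_hearing).
Premise 9 is O(notify_complaint → attend_hearing); contrapositively O(not attend_hearing → not notify_complaint). Since O(not attend_hearing) holds, K gives O(not notify_complaint).
With premise 7, O(not notify_complaint → not hold_position), the K-axiom yields O(not hold_position).
Applying K to premise 2 (O(not hold_position → file_checklist)) and O(not hold_position) yields O(file_checklist).
Premise 10, O(dim_lights → not file_checklist), contraposes to O(file_checklist → not dim_lights); with O(file_checklist) we get O(not dim_lights).
Premise 1 is O(not dim_lights → not forward_receipt); since O(not dim_lights), deontic closure gives O(not forward_receipt).
So O(not forward_receipt) holds, i.e. forward_receipt is forbidden. None of the other listed options is forbidden under the premises.

forward_receipt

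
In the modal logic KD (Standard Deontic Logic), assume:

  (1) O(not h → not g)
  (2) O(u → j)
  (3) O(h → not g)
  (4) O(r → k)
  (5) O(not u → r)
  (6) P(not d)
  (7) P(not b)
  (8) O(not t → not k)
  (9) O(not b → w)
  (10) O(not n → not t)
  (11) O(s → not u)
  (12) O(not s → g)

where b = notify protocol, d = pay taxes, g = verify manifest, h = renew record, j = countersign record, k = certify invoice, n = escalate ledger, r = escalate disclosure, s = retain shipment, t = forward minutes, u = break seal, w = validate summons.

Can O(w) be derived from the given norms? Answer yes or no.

Premise 9 is O(not b → w), but O(not b) is not derivable from the premises (the permission P(not b) asserts only not O(b), not O(not b)), so it does not yield O(w).
No other premise forces O(w). An ideal world satisfying every premise can still have w false, so O(w) is not derivable.

No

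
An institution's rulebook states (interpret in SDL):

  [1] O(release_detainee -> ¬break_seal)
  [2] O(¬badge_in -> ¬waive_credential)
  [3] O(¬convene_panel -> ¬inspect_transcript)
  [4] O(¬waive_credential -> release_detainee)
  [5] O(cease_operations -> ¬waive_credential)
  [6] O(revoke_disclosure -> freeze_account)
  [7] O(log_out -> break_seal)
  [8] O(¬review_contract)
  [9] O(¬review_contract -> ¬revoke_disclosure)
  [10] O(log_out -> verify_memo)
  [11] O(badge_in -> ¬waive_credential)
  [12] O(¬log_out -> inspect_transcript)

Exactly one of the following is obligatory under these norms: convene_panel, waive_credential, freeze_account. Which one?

convene_panel

Premises 11 and 2 cover both cases: O(badge_in -> ¬waive_credential) and O(¬badge_in -> ¬waive_credential). Since badge_in ∨ ¬badge_in is a tautology, O(¬waive_credential) follows.
Applying K to premise 4 (O(¬waive_credential -> release_detainee)) and O(¬waive_credential) yields O(release_detainee).
From O(release_detainee) and premise 1, O(release_detainee -> ¬break_seal), we obtain O(¬break_seal).
Premise 7, O(log_out -> break_seal), contraposes to O(¬break_seal -> ¬log_out); with O(¬break_seal) we get O(¬log_out).
With premise 12, O(¬log_out -> inspect_transcript), the K-axiom yields O(inspect_transcript).
The contrapositive of premise 3 (O(¬convene_panel -> ¬inspect_transcript)) is O(inspect_transcript -> convene_panel), and O(inspect_transcript) is already established, so O(convene_panel).
So O(convene_panel) holds — convene_panel is obligatory. None of the other listed options is made obligatory by any chain of premises.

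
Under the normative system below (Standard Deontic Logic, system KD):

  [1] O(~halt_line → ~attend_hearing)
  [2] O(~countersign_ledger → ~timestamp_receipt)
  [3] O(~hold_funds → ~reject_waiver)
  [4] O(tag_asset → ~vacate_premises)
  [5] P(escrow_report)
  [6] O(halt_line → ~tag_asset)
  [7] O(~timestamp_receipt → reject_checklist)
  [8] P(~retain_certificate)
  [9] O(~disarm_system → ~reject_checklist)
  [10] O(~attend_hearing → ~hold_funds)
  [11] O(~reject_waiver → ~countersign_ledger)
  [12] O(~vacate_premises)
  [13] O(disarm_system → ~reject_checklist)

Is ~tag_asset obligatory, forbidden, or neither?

Premises 13 and 9 cover both cases: O(disarm_system → ~reject_checklist) and O(~disarm_system → ~reject_checklist). Since disarm_system ∨ ~disarm_system is a tautology, O(~reject_checklist) follows.
The contrapositive of premise 7 (O(~timestamp_receipt → reject_checklist)) is O(~reject_checklist → timestamp_receipt), and O(~reject_checklist) is already established, so O(timestamp_receipt).
Premise 2 is O(~countersign_ledger → ~timestamp_receipt); contrapositively O(timestamp_receipt → countersign_ledger). Since O(timestamp_receipt) holds, K gives O(countersign_ledger).
Premise 11, O(~reject_waiver → ~countersign_ledger), contraposes to O(countersign_ledger → reject_waiver); with O(countersign_ledger) we get O(reject_waiver).
Premise 3 is O(~hold_funds → ~reject_waiver); contrapositively O(reject_waiver → hold_funds). Since O(reject_waiver) holds, K gives O(hold_funds).
The contrapositive of premise 10 (O(~attend_hearing → ~hold_funds)) is O(hold_funds → attend_hearing), and O(hold_funds) is already established, so O(attend_hearing).
The contrapositive of premise 1 (O(~halt_line → ~attend_hearing)) is O(attend_hearing → halt_line), and O(attend_hearing) is already established, so O(halt_line).
From O(halt_line) and premise 6, O(halt_line → ~tag_asset), we obtain O(~tag_asset).
Premises 4, 5, 8, 12 do not contribute to this derivation.
Hence ~tag_asset is obligatory.

Obligatory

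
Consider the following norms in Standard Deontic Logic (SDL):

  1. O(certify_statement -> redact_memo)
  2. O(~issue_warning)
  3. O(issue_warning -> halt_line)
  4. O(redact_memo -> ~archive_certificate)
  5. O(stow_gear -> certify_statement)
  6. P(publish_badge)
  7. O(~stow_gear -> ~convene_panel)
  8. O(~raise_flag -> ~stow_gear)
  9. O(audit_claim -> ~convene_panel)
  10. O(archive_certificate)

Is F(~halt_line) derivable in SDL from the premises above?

Premise 3 is O(issue_warning -> halt_line), but O(issue_warning) is not derivable from the premises, so it does not yield O(halt_line).
No other premise forces O(halt_line). An ideal world satisfying every premise can still have ~halt_line true, so F(~halt_line) is not derivable.

No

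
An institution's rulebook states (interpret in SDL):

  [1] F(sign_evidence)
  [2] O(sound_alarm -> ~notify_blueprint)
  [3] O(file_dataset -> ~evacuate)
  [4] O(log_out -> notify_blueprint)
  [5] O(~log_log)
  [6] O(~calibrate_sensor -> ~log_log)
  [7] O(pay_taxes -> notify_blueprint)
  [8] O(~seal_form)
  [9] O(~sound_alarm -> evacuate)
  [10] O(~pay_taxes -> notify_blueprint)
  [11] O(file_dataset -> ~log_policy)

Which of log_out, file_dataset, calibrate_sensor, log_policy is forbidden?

file_dataset

Premises 7 and 10 cover both cases: O(pay_taxes -> notify_blueprint) and O(~pay_taxes -> notify_blueprint). Since pay_taxes ∨ ~pay_taxes is a tautology, O(notify_blueprint) follows.
The contrapositive of premise 2 (O(sound_alarm -> ~notify_blueprint)) is O(notify_blueprint -> ~sound_alarm), and O(notify_blueprint) is already established, so O(~sound_alarm).
From O(~sound_alarm) and premise 9, O(~sound_alarm -> evacuate), we obtain O(evacuate).
Premise 3 is O(file_dataset -> ~evacuate); contrapositively O(evacuate -> ~file_dataset). Since O(evacuate) holds, K gives O(~file_dataset).
So O(~file_dataset) holds, i.e. file_dataset is forbidden. None of the other listed options is forbidden under the premises.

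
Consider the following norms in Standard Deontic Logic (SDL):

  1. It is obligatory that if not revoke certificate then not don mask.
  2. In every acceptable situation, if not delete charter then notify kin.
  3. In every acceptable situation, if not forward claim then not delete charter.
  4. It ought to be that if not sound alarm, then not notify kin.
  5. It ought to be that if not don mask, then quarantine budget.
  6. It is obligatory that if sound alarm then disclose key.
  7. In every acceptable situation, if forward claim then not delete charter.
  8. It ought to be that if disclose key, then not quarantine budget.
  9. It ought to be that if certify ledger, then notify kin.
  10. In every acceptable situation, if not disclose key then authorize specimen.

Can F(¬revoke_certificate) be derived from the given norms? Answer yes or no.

Yes

By case analysis on forward_claim: premise 7 gives O(forward_claim → ¬delete_charter) and premise 3 gives O(¬forward_claim → ¬delete_charter), so O(¬delete_charter) either way.
From O(¬delete_charter) and premise 2, O(¬delete_charter → notify_kin), we obtain O(notify_kin).
Premise 4, O(¬sound_alarm → ¬notify_kin), contraposes to O(notify_kin → sound_alarm); with O(notify_kin) we get O(sound_alarm).
Premise 6 is O(sound_alarm → disclose_key); since O(sound_alarm), deontic closure gives O(disclose_key).
From O(disclose_key) and premise 8, O(disclose_key → ¬quarantine_budget), we obtain O(¬quarantine_budget).
Premise 5, O(¬don_mask → quarantine_budget), contraposes to O(¬quarantine_budget → don_mask); with O(¬quarantine_budget) we get O(don_mask).
Premise 1, O(¬revoke_certificate → ¬don_mask), contraposes to O(don_mask → revoke_certificate); with O(don_mask) we get O(revoke_certificate).
Premises 9, 10 do not contribute to this derivation.
So O(revoke_certificate) holds, i.e. F(¬revoke_certificate). The claim follows.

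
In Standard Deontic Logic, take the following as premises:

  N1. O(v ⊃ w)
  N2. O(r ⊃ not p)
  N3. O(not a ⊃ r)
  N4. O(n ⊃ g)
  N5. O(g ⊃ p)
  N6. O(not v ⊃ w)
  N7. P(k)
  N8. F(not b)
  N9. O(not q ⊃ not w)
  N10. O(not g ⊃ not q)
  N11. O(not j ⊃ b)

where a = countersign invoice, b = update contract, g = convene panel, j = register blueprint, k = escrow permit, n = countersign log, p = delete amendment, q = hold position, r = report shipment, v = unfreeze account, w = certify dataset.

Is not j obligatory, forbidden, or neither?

Neither

Premise 11 is O(not j ⊃ b); even if O(b) held, inferring O(not j) would be affirming the consequent — invalid.
No premise or chain of K-axiom applications forces O(not j), and none forces O(j). So not j is neither obligatory nor forbidden under these norms.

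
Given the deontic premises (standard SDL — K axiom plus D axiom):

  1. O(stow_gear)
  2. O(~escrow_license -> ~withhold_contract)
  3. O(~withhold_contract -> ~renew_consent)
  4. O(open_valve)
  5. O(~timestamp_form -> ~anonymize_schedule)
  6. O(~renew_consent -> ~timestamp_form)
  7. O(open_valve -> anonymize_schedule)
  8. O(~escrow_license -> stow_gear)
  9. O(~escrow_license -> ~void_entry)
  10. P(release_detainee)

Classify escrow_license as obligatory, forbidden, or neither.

Obligatory

From premise 4 we have O(open_valve).
Applying K to premise 7 (O(open_valve -> anonymize_schedule)) and O(open_valve) yields O(anonymize_schedule).
Premise 5 is O(~timestamp_form -> ~anonymize_schedule); contrapositively O(anonymize_schedule -> timestamp_form). Since O(anonymize_schedule) holds, K gives O(timestamp_form).
Premise 6, O(~renew_consent -> ~timestamp_form), contraposes to O(timestamp_form -> renew_consent); with O(timestamp_form) we get O(renew_consent).
Premise 3, O(~withhold_contract -> ~renew_consent), contraposes to O(renew_consent -> withhold_contract); with O(renew_consent) we get O(withhold_contract).
Premise 2, O(~escrow_license -> ~withhold_contract), contraposes to O(withhold_contract -> escrow_license); with O(withhold_contract) we get O(escrow_license).
Premises 1, 8, 9, 10 do not contribute to this derivation.
Hence escrow_license is obligatory.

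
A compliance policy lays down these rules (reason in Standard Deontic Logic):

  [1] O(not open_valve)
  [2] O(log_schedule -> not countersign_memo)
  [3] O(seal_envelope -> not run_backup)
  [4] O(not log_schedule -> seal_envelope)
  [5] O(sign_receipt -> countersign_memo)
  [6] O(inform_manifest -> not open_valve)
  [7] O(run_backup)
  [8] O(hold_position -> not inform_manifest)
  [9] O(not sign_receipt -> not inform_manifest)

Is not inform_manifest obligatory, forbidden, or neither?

Premise 7 gives O(run_backup).
The contrapositive of premise 3 (O(seal_envelope -> not run_backup)) is O(run_backup -> not seal_envelope), and O(run_backup) is already established, so O(not seal_envelope).
The contrapositive of premise 4 (O(not log_schedule -> seal_envelope)) is O(not seal_envelope -> log_schedule), and O(not seal_envelope) is already established, so O(log_schedule).
Applying K to premise 2 (O(log_schedule -> not countersign_memo)) and O(log_schedule) yields O(not countersign_memo).
Premise 5 is O(sign_receipt -> countersign_memo); contrapositively O(not countersign_memo -> not sign_receipt). Since O(not countersign_memo) holds, K gives O(not sign_receipt).
Applying K to premise 9 (O(not sign_receipt -> not inform_manifest)) and O(not sign_receipt) yields O(not inform_manifest).
Premises 1, 6, 8 do not contribute to this derivation.
Hence not inform_manifest is obligatory.

Obligatory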